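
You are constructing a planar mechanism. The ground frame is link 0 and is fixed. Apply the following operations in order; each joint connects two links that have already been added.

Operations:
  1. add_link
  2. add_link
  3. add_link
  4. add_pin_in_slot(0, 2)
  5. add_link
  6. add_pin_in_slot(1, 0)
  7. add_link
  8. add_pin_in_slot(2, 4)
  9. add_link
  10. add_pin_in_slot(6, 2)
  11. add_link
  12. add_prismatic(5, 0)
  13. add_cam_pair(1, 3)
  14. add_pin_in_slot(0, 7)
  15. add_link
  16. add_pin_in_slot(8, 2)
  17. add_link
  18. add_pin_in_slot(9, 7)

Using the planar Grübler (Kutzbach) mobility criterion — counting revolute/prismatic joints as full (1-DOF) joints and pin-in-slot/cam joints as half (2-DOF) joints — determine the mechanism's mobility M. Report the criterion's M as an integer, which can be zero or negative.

link 0 = ground. State L|J1|J2 = 1|0|0
+link1  2|0|0
+link2  3|0|0
+link3  4|0|0
PS(0,2) f=2→J2  4|0|1
+link4  5|0|1
PS(1,0) f=2→J2  5|0|2
+link5  6|0|2
PS(2,4) f=2→J2  6|0|3
+link6  7|0|3
PS(6,2) f=2→J2  7|0|4
+link7  8|0|4
P(5,0) f=1→J1  8|1|4
C(1,3) f=2→J2  8|1|5
PS(0,7) f=2→J2  8|1|6
+link8  9|1|6
PS(8,2) f=2→J2  9|1|7
+link9  10|1|7
PS(9,7) f=2→J2  10|1|8
M = 3(10−1)−2·1−8 = 27−2−8 = 17

M = 17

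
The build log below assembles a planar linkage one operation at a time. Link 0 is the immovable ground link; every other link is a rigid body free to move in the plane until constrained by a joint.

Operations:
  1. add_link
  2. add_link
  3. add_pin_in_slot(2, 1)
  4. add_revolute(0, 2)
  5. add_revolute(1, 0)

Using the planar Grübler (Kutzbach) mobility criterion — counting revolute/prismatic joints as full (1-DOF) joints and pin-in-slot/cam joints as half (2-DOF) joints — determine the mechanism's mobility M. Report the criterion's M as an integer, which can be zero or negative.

M = 1

[1;0;0] (link 0 is ground)
L+ [2;0;0]
L+ [3;0;0]
PS(2,1)∈J2 [3;0;1]
R(0,2)∈J1 [3;1;1]
R(1,0)∈J1 [3;2;1]
mobility = 6 − 4 − 1 = 1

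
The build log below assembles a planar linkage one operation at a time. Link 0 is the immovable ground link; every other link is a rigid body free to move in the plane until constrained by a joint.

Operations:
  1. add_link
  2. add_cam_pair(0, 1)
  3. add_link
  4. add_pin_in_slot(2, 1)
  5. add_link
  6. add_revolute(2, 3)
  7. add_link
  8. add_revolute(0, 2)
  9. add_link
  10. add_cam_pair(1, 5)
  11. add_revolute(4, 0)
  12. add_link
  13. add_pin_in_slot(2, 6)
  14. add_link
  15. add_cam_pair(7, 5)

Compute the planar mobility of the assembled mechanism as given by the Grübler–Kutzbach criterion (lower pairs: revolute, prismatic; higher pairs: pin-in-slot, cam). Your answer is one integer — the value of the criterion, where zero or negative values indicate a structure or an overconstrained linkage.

M = 10

[1;0;0] (link 0 is ground)
L+ [2;0;0]
C(0,1)∈J2 [2;0;1]
L+ [3;0;1]
PS(2,1)∈J2 [3;0;2]
L+ [4;0;2]
R(2,3)∈J1 [4;1;2]
L+ [5;1;2]
R(0,2)∈J1 [5;2;2]
L+ [6;2;2]
C(1,5)∈J2 [6;2;3]
R(4,0)∈J1 [6;3;3]
L+ [7;3;3]
PS(2,6)∈J2 [7;3;4]
L+ [8;3;4]
C(7,5)∈J2 [8;3;5]
mobility = 21 − 6 − 5 = 10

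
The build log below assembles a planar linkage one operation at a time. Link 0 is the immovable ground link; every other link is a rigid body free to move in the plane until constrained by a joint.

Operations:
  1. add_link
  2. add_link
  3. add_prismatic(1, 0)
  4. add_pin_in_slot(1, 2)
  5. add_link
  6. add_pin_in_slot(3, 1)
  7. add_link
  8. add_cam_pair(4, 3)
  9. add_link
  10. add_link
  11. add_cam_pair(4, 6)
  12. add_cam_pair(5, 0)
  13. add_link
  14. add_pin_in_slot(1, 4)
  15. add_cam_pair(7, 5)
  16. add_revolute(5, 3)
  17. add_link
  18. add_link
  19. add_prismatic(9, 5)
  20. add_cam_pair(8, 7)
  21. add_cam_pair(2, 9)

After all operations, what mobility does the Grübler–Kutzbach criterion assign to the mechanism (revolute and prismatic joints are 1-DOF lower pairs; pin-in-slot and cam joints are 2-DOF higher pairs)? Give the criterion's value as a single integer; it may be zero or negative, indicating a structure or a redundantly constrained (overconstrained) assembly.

ground; <1,0,0>
#1 <2,0,0>
#2 <3,0,0>
P:1↔0 J1 <3,1,0>
PS:1↔2 J2 <3,1,1>
#3 <4,1,1>
PS:3↔1 J2 <4,1,2>
#4 <5,1,2>
C:4↔3 J2 <5,1,3>
#5 <6,1,3>
#6 <7,1,3>
C:4↔6 J2 <7,1,4>
C:5↔0 J2 <7,1,5>
#7 <8,1,5>
PS:1↔4 J2 <8,1,6>
C:7↔5 J2 <8,1,7>
R:5↔3 J1 <8,2,7>
#8 <9,2,7>
#9 <10,2,7>
P:9↔5 J1 <10,3,7>
C:8↔7 J2 <10,3,8>
C:2↔9 J2 <10,3,9>
3×9 − 2×3 − 1×9 = 12

M = 12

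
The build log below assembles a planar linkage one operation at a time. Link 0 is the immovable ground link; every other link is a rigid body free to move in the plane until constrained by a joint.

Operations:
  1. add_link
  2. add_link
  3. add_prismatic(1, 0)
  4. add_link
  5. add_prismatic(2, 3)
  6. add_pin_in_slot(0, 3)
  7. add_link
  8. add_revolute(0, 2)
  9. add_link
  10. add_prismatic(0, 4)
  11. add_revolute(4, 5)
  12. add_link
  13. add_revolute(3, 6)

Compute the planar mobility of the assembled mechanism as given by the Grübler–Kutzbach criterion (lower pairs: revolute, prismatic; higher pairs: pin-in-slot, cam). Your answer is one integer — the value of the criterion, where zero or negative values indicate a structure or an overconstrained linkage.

M = 5

[1;0;0] (link 0 is ground)
L+ [2;0;0]
L+ [3;0;0]
P(1,0)∈J1 [3;1;0]
L+ [4;1;0]
P(2,3)∈J1 [4;2;0]
PS(0,3)∈J2 [4;2;1]
L+ [5;2;1]
R(0,2)∈J1 [5;3;1]
L+ [6;3;1]
P(0,4)∈J1 [6;4;1]
R(4,5)∈J1 [6;5;1]
L+ [7;5;1]
R(3,6)∈J1 [7;6;1]
mobility = 18 − 12 − 1 = 5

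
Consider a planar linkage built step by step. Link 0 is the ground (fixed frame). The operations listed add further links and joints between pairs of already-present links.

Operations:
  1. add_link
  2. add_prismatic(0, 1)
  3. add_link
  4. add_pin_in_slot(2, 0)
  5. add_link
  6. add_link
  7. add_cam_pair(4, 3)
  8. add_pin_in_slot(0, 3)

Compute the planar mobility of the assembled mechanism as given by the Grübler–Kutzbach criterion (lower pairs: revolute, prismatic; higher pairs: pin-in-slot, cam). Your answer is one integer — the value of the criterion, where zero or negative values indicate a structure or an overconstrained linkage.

M = 7

[1;0;0] (link 0 is ground)
L+ [2;0;0]
P(0,1)∈J1 [2;1;0]
L+ [3;1;0]
PS(2,0)∈J2 [3;1;1]
L+ [4;1;1]
L+ [5;1;1]
C(4,3)∈J2 [5;1;2]
PS(0,3)∈J2 [5;1;3]
mobility = 12 − 2 − 3 = 7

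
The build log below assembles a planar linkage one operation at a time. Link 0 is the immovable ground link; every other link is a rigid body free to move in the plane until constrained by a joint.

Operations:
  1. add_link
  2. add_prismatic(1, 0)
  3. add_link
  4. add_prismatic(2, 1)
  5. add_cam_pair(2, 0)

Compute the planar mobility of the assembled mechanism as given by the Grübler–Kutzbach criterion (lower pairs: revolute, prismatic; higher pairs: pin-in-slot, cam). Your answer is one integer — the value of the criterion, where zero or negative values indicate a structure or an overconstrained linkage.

L=1 J1=0 J2=0
add link → L=2 J1=0 J2=0
P@1,0 dof=1 J1 → L=2 J1=1 J2=0
add link → L=3 J1=1 J2=0
P@2,1 dof=1 J1 → L=3 J1=2 J2=0
C@2,0 dof=2 J2 → L=3 J1=2 J2=1
M=3(L−1)−2J1−J2=3·2−2·2−1=1

M = 1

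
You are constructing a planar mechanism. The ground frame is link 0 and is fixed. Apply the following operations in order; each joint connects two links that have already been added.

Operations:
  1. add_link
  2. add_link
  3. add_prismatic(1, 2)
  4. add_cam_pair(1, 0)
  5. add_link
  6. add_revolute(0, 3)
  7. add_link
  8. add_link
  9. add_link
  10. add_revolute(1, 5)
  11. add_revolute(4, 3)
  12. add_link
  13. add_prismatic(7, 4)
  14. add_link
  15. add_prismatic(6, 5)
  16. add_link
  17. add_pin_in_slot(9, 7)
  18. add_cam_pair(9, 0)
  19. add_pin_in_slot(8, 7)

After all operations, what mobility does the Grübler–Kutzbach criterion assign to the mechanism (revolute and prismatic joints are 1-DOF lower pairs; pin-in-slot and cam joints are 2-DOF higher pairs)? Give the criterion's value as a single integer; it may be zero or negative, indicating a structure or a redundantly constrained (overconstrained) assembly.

M = 11

ground; <1,0,0>
#1 <2,0,0>
#2 <3,0,0>
P:1↔2 J1 <3,1,0>
C:1↔0 J2 <3,1,1>
#3 <4,1,1>
R:0↔3 J1 <4,2,1>
#4 <5,2,1>
#5 <6,2,1>
#6 <7,2,1>
R:1↔5 J1 <7,3,1>
R:4↔3 J1 <7,4,1>
#7 <8,4,1>
P:7↔4 J1 <8,5,1>
#8 <9,5,1>
P:6↔5 J1 <9,6,1>
#9 <10,6,1>
PS:9↔7 J2 <10,6,2>
C:9↔0 J2 <10,6,3>
PS:8↔7 J2 <10,6,4>
3×9 − 2×6 − 1×4 = 11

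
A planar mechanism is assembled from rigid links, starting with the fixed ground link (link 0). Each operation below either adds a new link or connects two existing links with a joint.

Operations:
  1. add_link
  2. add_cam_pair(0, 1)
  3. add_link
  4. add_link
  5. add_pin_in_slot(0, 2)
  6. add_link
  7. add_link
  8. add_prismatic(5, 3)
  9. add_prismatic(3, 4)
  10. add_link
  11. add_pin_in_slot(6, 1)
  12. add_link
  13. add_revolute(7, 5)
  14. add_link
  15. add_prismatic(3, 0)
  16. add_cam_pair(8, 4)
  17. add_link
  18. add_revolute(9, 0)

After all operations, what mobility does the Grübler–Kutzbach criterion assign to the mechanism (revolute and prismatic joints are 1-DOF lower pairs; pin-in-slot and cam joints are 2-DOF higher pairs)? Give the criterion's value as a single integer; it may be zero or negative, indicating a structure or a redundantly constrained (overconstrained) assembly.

(L,J1,J2)=(1,0,0); link0 fixed
link1: (2,0,0)
C 0-1 [J2]: (2,0,1)
link2: (3,0,1)
link3: (4,0,1)
PS 0-2 [J2]: (4,0,2)
link4: (5,0,2)
link5: (6,0,2)
P 5-3 [J1]: (6,1,2)
P 3-4 [J1]: (6,2,2)
link6: (7,2,2)
PS 6-1 [J2]: (7,2,3)
link7: (8,2,3)
R 7-5 [J1]: (8,3,3)
link8: (9,3,3)
P 3-0 [J1]: (9,4,3)
C 8-4 [J2]: (9,4,4)
link9: (10,4,4)
R 9-0 [J1]: (10,5,4)
Grübler: 3·9 − 2·5 − 4 = 13

M = 13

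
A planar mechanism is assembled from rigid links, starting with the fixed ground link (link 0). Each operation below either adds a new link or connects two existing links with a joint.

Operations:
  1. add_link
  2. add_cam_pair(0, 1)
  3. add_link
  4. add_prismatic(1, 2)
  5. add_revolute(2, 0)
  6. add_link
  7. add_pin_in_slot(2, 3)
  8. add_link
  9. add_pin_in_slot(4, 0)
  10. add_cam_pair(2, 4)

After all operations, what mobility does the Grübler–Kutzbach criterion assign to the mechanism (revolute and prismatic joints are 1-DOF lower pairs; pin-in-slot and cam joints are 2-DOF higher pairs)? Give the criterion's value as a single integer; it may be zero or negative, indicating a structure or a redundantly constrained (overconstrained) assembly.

link 0 = ground. State L|J1|J2 = 1|0|0
+link1  2|0|0
C(0,1) f=2→J2  2|0|1
+link2  3|0|1
P(1,2) f=1→J1  3|1|1
R(2,0) f=1→J1  3|2|1
+link3  4|2|1
PS(2,3) f=2→J2  4|2|2
+link4  5|2|2
PS(4,0) f=2→J2  5|2|3
C(2,4) f=2→J2  5|2|4
M = 3(5−1)−2·2−4 = 12−4−4 = 4

M = 4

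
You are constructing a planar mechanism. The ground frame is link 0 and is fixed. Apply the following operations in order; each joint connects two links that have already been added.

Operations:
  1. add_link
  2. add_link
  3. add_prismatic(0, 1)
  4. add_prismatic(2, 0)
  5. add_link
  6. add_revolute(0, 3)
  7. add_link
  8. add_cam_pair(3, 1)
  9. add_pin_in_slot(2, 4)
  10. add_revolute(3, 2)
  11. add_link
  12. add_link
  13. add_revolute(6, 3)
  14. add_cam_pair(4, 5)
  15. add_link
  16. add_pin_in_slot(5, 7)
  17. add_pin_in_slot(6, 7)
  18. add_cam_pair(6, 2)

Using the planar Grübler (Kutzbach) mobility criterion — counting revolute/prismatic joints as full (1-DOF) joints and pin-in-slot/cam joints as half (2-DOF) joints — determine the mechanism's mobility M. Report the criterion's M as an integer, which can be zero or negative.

M = 5

link 0 = ground. State L|J1|J2 = 1|0|0
+link1  2|0|0
+link2  3|0|0
P(0,1) f=1→J1  3|1|0
P(2,0) f=1→J1  3|2|0
+link3  4|2|0
R(0,3) f=1→J1  4|3|0
+link4  5|3|0
C(3,1) f=2→J2  5|3|1
PS(2,4) f=2→J2  5|3|2
R(3,2) f=1→J1  5|4|2
+link5  6|4|2
+link6  7|4|2
R(6,3) f=1→J1  7|5|2
C(4,5) f=2→J2  7|5|3
+link7  8|5|3
PS(5,7) f=2→J2  8|5|4
PS(6,7) f=2→J2  8|5|5
C(6,2) f=2→J2  8|5|6
M = 3(8−1)−2·5−6 = 21−10−6 = 5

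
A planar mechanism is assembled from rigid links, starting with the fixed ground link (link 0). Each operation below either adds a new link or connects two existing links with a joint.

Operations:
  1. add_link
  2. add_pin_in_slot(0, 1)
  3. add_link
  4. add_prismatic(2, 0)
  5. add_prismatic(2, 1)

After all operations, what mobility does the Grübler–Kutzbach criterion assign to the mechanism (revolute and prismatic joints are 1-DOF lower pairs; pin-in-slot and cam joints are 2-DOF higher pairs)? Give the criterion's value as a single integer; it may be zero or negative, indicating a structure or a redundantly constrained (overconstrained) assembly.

ground; <1,0,0>
#1 <2,0,0>
PS:0↔1 J2 <2,0,1>
#2 <3,0,1>
P:2↔0 J1 <3,1,1>
P:2↔1 J1 <3,2,1>
3×2 − 2×2 − 1×1 = 1

M = 1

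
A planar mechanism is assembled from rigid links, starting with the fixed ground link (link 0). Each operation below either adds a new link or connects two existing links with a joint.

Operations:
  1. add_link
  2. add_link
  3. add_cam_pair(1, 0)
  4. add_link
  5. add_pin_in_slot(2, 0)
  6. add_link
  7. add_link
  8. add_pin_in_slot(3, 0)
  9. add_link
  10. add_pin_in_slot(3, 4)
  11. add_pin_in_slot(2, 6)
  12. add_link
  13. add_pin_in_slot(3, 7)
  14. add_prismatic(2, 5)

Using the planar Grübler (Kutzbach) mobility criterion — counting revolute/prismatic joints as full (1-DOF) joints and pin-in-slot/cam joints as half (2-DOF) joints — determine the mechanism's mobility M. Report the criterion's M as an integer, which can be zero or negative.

L=1 J1=0 J2=0
add link → L=2 J1=0 J2=0
add link → L=3 J1=0 J2=0
C@1,0 dof=2 J2 → L=3 J1=0 J2=1
add link → L=4 J1=0 J2=1
PS@2,0 dof=2 J2 → L=4 J1=0 J2=2
add link → L=5 J1=0 J2=2
add link → L=6 J1=0 J2=2
PS@3,0 dof=2 J2 → L=6 J1=0 J2=3
add link → L=7 J1=0 J2=3
PS@3,4 dof=2 J2 → L=7 J1=0 J2=4
PS@2,6 dof=2 J2 → L=7 J1=0 J2=5
add link → L=8 J1=0 J2=5
PS@3,7 dof=2 J2 → L=8 J1=0 J2=6
P@2,5 dof=1 J1 → L=8 J1=1 J2=6
M=3(L−1)−2J1−J2=3·7−2·1−6=13

M = 13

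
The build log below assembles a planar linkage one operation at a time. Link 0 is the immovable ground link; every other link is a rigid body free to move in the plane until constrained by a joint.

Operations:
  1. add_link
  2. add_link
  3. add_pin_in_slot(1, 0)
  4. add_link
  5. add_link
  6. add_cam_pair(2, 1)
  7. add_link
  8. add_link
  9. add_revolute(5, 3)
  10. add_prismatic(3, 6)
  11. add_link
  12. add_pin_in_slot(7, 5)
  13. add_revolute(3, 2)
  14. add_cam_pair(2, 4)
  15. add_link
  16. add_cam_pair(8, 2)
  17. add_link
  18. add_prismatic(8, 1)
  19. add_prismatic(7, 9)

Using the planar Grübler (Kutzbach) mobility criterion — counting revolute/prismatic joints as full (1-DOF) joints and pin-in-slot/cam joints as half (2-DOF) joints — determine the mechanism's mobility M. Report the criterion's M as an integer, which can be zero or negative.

[1;0;0] (link 0 is ground)
L+ [2;0;0]
L+ [3;0;0]
PS(1,0)∈J2 [3;0;1]
L+ [4;0;1]
L+ [5;0;1]
C(2,1)∈J2 [5;0;2]
L+ [6;0;2]
L+ [7;0;2]
R(5,3)∈J1 [7;1;2]
P(3,6)∈J1 [7;2;2]
L+ [8;2;2]
PS(7,5)∈J2 [8;2;3]
R(3,2)∈J1 [8;3;3]
C(2,4)∈J2 [8;3;4]
L+ [9;3;4]
C(8,2)∈J2 [9;3;5]
L+ [10;3;5]
P(8,1)∈J1 [10;4;5]
P(7,9)∈J1 [10;5;5]
mobility = 27 − 10 − 5 = 12

M = 12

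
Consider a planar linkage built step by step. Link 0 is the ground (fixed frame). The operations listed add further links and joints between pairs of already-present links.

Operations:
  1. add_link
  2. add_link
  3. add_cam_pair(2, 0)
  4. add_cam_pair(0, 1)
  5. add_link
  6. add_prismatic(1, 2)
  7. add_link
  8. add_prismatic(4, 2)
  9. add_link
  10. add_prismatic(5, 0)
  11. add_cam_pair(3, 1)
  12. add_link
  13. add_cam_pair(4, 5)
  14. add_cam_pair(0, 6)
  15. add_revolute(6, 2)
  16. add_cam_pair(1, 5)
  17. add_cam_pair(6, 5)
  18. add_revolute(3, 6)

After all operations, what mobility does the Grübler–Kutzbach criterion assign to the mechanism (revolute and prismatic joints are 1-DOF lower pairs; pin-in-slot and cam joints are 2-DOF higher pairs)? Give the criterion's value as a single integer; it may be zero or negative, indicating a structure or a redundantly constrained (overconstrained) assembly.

ground; <1,0,0>
#1 <2,0,0>
#2 <3,0,0>
C:2↔0 J2 <3,0,1>
C:0↔1 J2 <3,0,2>
#3 <4,0,2>
P:1↔2 J1 <4,1,2>
#4 <5,1,2>
P:4↔2 J1 <5,2,2>
#5 <6,2,2>
P:5↔0 J1 <6,3,2>
C:3↔1 J2 <6,3,3>
#6 <7,3,3>
C:4↔5 J2 <7,3,4>
C:0↔6 J2 <7,3,5>
R:6↔2 J1 <7,4,5>
C:1↔5 J2 <7,4,6>
C:6↔5 J2 <7,4,7>
R:3↔6 J1 <7,5,7>
3×6 − 2×5 − 1×7 = 1

M = 1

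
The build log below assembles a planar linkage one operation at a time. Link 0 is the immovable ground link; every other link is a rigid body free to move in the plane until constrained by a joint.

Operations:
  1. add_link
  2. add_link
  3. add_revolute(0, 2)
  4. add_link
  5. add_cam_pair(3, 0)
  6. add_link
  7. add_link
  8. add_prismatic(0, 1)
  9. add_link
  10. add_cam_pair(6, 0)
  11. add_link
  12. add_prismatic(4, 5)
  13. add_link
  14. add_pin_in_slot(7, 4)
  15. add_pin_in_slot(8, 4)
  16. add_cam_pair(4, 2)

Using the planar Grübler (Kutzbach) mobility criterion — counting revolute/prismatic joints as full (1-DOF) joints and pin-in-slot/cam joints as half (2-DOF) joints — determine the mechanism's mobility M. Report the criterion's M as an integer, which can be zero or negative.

(L,J1,J2)=(1,0,0); link0 fixed
link1: (2,0,0)
link2: (3,0,0)
R 0-2 [J1]: (3,1,0)
link3: (4,1,0)
C 3-0 [J2]: (4,1,1)
link4: (5,1,1)
link5: (6,1,1)
P 0-1 [J1]: (6,2,1)
link6: (7,2,1)
C 6-0 [J2]: (7,2,2)
link7: (8,2,2)
P 4-5 [J1]: (8,3,2)
link8: (9,3,2)
PS 7-4 [J2]: (9,3,3)
PS 8-4 [J2]: (9,3,4)
C 4-2 [J2]: (9,3,5)
Grübler: 3·8 − 2·3 − 5 = 13

M = 13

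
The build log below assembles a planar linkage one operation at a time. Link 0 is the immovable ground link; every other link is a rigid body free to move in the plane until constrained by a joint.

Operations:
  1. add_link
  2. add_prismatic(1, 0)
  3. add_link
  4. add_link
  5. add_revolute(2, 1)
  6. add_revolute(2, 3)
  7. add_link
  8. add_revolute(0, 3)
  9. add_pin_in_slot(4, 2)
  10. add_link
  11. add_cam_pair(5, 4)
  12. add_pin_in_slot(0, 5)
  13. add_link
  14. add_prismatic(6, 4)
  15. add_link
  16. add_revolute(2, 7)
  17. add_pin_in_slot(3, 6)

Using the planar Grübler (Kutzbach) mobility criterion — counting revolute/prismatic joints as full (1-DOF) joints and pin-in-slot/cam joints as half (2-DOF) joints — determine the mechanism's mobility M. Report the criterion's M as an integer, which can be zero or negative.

M = 5

L=1 J1=0 J2=0
add link → L=2 J1=0 J2=0
P@1,0 dof=1 J1 → L=2 J1=1 J2=0
add link → L=3 J1=1 J2=0
add link → L=4 J1=1 J2=0
R@2,1 dof=1 J1 → L=4 J1=2 J2=0
R@2,3 dof=1 J1 → L=4 J1=3 J2=0
add link → L=5 J1=3 J2=0
R@0,3 dof=1 J1 → L=5 J1=4 J2=0
PS@4,2 dof=2 J2 → L=5 J1=4 J2=1
add link → L=6 J1=4 J2=1
C@5,4 dof=2 J2 → L=6 J1=4 J2=2
PS@0,5 dof=2 J2 → L=6 J1=4 J2=3
add link → L=7 J1=4 J2=3
P@6,4 dof=1 J1 → L=7 J1=5 J2=3
add link → L=8 J1=5 J2=3
R@2,7 dof=1 J1 → L=8 J1=6 J2=3
PS@3,6 dof=2 J2 → L=8 J1=6 J2=4
M=3(L−1)−2J1−J2=3·7−2·6−4=5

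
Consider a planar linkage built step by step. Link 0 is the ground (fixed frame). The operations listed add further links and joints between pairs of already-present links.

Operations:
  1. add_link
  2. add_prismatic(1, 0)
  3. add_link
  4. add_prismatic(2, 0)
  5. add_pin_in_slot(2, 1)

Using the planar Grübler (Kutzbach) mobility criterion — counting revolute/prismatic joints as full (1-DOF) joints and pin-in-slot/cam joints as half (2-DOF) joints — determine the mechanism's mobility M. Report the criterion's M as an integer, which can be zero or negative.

L=1 J1=0 J2=0
add link → L=2 J1=0 J2=0
P@1,0 dof=1 J1 → L=2 J1=1 J2=0
add link → L=3 J1=1 J2=0
P@2,0 dof=1 J1 → L=3 J1=2 J2=0
PS@2,1 dof=2 J2 → L=3 J1=2 J2=1
M=3(L−1)−2J1−J2=3·2−2·2−1=1

M = 1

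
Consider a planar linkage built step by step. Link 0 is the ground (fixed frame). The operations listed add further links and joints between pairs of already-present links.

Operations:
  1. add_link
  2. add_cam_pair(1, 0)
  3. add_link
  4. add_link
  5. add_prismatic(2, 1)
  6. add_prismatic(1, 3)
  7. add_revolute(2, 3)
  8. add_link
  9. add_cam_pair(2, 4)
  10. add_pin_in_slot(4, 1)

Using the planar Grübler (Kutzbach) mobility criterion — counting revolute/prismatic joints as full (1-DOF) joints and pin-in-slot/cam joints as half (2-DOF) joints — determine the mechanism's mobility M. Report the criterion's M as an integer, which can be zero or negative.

M = 3

link 0 = ground. State L|J1|J2 = 1|0|0
+link1  2|0|0
C(1,0) f=2→J2  2|0|1
+link2  3|0|1
+link3  4|0|1
P(2,1) f=1→J1  4|1|1
P(1,3) f=1→J1  4|2|1
R(2,3) f=1→J1  4|3|1
+link4  5|3|1
C(2,4) f=2→J2  5|3|2
PS(4,1) f=2→J2  5|3|3
M = 3(5−1)−2·3−3 = 12−6−3 = 3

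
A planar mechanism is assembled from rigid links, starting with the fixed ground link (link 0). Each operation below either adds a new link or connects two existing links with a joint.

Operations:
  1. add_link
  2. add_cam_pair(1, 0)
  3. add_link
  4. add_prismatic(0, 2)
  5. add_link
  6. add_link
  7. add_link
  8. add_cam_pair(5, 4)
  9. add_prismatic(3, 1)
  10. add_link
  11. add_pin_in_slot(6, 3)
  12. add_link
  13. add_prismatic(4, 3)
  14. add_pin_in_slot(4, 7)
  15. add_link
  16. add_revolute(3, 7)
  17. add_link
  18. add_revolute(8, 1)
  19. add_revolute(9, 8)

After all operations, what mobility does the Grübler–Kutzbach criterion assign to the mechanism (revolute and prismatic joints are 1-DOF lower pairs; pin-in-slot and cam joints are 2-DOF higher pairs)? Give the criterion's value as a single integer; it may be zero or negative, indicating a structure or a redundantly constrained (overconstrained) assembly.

[1;0;0] (link 0 is ground)
L+ [2;0;0]
C(1,0)∈J2 [2;0;1]
L+ [3;0;1]
P(0,2)∈J1 [3;1;1]
L+ [4;1;1]
L+ [5;1;1]
L+ [6;1;1]
C(5,4)∈J2 [6;1;2]
P(3,1)∈J1 [6;2;2]
L+ [7;2;2]
PS(6,3)∈J2 [7;2;3]
L+ [8;2;3]
P(4,3)∈J1 [8;3;3]
PS(4,7)∈J2 [8;3;4]
L+ [9;3;4]
R(3,7)∈J1 [9;4;4]
L+ [10;4;4]
R(8,1)∈J1 [10;5;4]
R(9,8)∈J1 [10;6;4]
mobility = 27 − 12 − 4 = 11

M = 11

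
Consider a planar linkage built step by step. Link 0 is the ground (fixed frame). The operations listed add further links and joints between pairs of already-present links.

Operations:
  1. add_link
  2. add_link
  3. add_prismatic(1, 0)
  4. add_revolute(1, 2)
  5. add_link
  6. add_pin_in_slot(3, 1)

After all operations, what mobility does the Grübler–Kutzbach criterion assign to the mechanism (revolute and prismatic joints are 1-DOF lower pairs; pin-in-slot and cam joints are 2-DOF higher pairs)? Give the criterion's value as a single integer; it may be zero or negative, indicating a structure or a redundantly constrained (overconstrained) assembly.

ground; <1,0,0>
#1 <2,0,0>
#2 <3,0,0>
P:1↔0 J1 <3,1,0>
R:1↔2 J1 <3,2,0>
#3 <4,2,0>
PS:3↔1 J2 <4,2,1>
3×3 − 2×2 − 1×1 = 4

M = 4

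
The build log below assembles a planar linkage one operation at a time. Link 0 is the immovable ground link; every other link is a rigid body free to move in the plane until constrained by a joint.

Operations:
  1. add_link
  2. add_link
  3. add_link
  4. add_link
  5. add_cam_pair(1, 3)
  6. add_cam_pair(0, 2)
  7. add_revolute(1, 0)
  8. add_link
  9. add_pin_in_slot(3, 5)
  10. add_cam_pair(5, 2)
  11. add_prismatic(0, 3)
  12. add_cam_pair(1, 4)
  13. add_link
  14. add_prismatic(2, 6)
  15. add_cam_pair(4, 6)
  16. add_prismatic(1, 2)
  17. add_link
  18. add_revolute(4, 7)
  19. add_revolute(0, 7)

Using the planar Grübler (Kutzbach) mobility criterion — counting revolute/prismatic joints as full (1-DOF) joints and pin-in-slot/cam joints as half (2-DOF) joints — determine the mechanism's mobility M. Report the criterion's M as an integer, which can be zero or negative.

M = 3

[1;0;0] (link 0 is ground)
L+ [2;0;0]
L+ [3;0;0]
L+ [4;0;0]
L+ [5;0;0]
C(1,3)∈J2 [5;0;1]
C(0,2)∈J2 [5;0;2]
R(1,0)∈J1 [5;1;2]
L+ [6;1;2]
PS(3,5)∈J2 [6;1;3]
C(5,2)∈J2 [6;1;4]
P(0,3)∈J1 [6;2;4]
C(1,4)∈J2 [6;2;5]
L+ [7;2;5]
P(2,6)∈J1 [7;3;5]
C(4,6)∈J2 [7;3;6]
P(1,2)∈J1 [7;4;6]
L+ [8;4;6]
R(4,7)∈J1 [8;5;6]
R(0,7)∈J1 [8;6;6]
mobility = 21 − 12 − 6 = 3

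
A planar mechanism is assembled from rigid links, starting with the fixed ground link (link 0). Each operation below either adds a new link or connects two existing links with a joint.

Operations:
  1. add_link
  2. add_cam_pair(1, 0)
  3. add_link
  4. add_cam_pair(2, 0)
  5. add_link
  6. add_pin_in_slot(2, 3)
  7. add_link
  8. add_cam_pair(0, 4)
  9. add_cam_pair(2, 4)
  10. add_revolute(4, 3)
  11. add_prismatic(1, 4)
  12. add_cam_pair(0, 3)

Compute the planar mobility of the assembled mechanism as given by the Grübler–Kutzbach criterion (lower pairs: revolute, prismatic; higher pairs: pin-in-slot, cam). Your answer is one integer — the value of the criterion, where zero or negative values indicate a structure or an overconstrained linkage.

L=1 J1=0 J2=0
add link → L=2 J1=0 J2=0
C@1,0 dof=2 J2 → L=2 J1=0 J2=1
add link → L=3 J1=0 J2=1
C@2,0 dof=2 J2 → L=3 J1=0 J2=2
add link → L=4 J1=0 J2=2
PS@2,3 dof=2 J2 → L=4 J1=0 J2=3
add link → L=5 J1=0 J2=3
C@0,4 dof=2 J2 → L=5 J1=0 J2=4
C@2,4 dof=2 J2 → L=5 J1=0 J2=5
R@4,3 dof=1 J1 → L=5 J1=1 J2=5
P@1,4 dof=1 J1 → L=5 J1=2 J2=5
C@0,3 dof=2 J2 → L=5 J1=2 J2=6
M=3(L−1)−2J1−J2=3·4−2·2−6=2

M = 2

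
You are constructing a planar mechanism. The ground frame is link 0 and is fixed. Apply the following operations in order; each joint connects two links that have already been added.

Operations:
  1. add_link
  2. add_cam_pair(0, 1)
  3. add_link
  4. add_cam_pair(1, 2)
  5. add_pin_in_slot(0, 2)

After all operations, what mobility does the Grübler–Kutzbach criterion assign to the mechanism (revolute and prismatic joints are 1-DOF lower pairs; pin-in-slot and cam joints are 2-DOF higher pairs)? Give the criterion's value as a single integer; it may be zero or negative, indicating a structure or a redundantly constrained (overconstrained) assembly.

(L,J1,J2)=(1,0,0); link0 fixed
link1: (2,0,0)
C 0-1 [J2]: (2,0,1)
link2: (3,0,1)
C 1-2 [J2]: (3,0,2)
PS 0-2 [J2]: (3,0,3)
Grübler: 3·2 − 2·0 − 3 = 3

M = 3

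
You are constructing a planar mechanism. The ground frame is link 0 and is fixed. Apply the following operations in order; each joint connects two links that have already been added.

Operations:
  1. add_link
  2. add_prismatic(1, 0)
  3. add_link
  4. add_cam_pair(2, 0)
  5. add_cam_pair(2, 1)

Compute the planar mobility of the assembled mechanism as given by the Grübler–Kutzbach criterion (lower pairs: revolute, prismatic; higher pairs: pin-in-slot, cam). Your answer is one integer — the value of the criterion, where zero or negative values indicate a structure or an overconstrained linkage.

M = 2

[1;0;0] (link 0 is ground)
L+ [2;0;0]
P(1,0)∈J1 [2;1;0]
L+ [3;1;0]
C(2,0)∈J2 [3;1;1]
C(2,1)∈J2 [3;1;2]
mobility = 6 − 2 − 2 = 2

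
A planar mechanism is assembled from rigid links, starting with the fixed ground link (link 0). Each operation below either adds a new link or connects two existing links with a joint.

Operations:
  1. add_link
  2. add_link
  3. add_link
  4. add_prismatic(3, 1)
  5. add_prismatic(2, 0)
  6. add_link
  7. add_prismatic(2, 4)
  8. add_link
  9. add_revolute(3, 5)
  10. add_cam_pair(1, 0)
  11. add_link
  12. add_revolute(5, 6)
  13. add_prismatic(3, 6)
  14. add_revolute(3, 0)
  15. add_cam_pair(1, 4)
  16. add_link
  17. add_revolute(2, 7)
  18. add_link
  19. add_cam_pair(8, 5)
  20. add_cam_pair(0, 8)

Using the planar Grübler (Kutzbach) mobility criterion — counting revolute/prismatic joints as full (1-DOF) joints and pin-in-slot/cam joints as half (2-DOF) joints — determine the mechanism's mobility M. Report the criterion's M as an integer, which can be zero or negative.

L=1 J1=0 J2=0
add link → L=2 J1=0 J2=0
add link → L=3 J1=0 J2=0
add link → L=4 J1=0 J2=0
P@3,1 dof=1 J1 → L=4 J1=1 J2=0
P@2,0 dof=1 J1 → L=4 J1=2 J2=0
add link → L=5 J1=2 J2=0
P@2,4 dof=1 J1 → L=5 J1=3 J2=0
add link → L=6 J1=3 J2=0
R@3,5 dof=1 J1 → L=6 J1=4 J2=0
C@1,0 dof=2 J2 → L=6 J1=4 J2=1
add link → L=7 J1=4 J2=1
R@5,6 dof=1 J1 → L=7 J1=5 J2=1
P@3,6 dof=1 J1 → L=7 J1=6 J2=1
R@3,0 dof=1 J1 → L=7 J1=7 J2=1
C@1,4 dof=2 J2 → L=7 J1=7 J2=2
add link → L=8 J1=7 J2=2
R@2,7 dof=1 J1 → L=8 J1=8 J2=2
add link → L=9 J1=8 J2=2
C@8,5 dof=2 J2 → L=9 J1=8 J2=3
C@0,8 dof=2 J2 → L=9 J1=8 J2=4
M=3(L−1)−2J1−J2=3·8−2·8−4=4

M = 4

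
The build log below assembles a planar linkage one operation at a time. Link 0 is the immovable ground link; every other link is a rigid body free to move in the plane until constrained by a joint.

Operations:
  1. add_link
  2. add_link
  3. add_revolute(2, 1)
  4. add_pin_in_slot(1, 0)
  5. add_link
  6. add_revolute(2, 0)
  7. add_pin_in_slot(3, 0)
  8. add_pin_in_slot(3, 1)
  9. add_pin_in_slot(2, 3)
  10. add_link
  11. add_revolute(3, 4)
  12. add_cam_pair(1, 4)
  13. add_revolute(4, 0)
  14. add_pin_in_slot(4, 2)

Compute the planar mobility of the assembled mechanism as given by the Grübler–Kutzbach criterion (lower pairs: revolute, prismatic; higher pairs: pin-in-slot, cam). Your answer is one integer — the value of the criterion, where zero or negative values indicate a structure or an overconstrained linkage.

M = -2

L=1 J1=0 J2=0
add link → L=2 J1=0 J2=0
add link → L=3 J1=0 J2=0
R@2,1 dof=1 J1 → L=3 J1=1 J2=0
PS@1,0 dof=2 J2 → L=3 J1=1 J2=1
add link → L=4 J1=1 J2=1
R@2,0 dof=1 J1 → L=4 J1=2 J2=1
PS@3,0 dof=2 J2 → L=4 J1=2 J2=2
PS@3,1 dof=2 J2 → L=4 J1=2 J2=3
PS@2,3 dof=2 J2 → L=4 J1=2 J2=4
add link → L=5 J1=2 J2=4
R@3,4 dof=1 J1 → L=5 J1=3 J2=4
C@1,4 dof=2 J2 → L=5 J1=3 J2=5
R@4,0 dof=1 J1 → L=5 J1=4 J2=5
PS@4,2 dof=2 J2 → L=5 J1=4 J2=6
M=3(L−1)−2J1−J2=3·4−2·4−6=-2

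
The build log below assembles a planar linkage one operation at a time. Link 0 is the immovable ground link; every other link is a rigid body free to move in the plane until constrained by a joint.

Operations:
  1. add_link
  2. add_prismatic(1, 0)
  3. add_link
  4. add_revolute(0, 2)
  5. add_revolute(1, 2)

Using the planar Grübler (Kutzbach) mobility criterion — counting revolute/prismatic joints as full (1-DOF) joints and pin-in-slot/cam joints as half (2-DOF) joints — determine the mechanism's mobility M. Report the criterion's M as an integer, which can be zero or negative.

M = 0

[1;0;0] (link 0 is ground)
L+ [2;0;0]
P(1,0)∈J1 [2;1;0]
L+ [3;1;0]
R(0,2)∈J1 [3;2;0]
R(1,2)∈J1 [3;3;0]
mobility = 6 − 6 − 0 = 0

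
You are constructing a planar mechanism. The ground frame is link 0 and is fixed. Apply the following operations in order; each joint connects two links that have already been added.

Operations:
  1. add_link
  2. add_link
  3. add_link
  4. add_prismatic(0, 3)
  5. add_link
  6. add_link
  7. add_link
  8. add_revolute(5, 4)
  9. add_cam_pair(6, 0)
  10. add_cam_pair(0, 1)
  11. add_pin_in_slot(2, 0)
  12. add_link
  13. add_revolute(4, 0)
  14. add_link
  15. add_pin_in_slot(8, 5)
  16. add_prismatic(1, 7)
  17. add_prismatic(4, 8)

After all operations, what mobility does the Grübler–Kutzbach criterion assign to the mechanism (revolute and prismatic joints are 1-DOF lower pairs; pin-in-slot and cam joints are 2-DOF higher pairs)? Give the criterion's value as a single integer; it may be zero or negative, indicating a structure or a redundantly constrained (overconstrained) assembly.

M = 10

(L,J1,J2)=(1,0,0); link0 fixed
link1: (2,0,0)
link2: (3,0,0)
link3: (4,0,0)
P 0-3 [J1]: (4,1,0)
link4: (5,1,0)
link5: (6,1,0)
link6: (7,1,0)
R 5-4 [J1]: (7,2,0)
C 6-0 [J2]: (7,2,1)
C 0-1 [J2]: (7,2,2)
PS 2-0 [J2]: (7,2,3)
link7: (8,2,3)
R 4-0 [J1]: (8,3,3)
link8: (9,3,3)
PS 8-5 [J2]: (9,3,4)
P 1-7 [J1]: (9,4,4)
P 4-8 [J1]: (9,5,4)
Grübler: 3·8 − 2·5 − 4 = 10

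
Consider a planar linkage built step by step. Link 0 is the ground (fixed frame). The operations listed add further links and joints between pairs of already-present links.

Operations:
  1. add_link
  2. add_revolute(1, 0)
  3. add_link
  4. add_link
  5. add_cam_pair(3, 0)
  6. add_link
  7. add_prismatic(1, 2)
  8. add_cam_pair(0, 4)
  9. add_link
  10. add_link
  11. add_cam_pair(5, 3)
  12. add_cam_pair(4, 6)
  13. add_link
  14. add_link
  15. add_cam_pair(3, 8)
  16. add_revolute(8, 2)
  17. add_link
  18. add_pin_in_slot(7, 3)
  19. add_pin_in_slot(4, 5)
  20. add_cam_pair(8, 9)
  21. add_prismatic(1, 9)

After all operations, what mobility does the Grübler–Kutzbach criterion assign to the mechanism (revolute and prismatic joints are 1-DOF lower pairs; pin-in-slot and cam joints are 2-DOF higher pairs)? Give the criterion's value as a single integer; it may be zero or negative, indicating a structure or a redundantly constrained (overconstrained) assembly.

[1;0;0] (link 0 is ground)
L+ [2;0;0]
R(1,0)∈J1 [2;1;0]
L+ [3;1;0]
L+ [4;1;0]
C(3,0)∈J2 [4;1;1]
L+ [5;1;1]
P(1,2)∈J1 [5;2;1]
C(0,4)∈J2 [5;2;2]
L+ [6;2;2]
L+ [7;2;2]
C(5,3)∈J2 [7;2;3]
C(4,6)∈J2 [7;2;4]
L+ [8;2;4]
L+ [9;2;4]
C(3,8)∈J2 [9;2;5]
R(8,2)∈J1 [9;3;5]
L+ [10;3;5]
PS(7,3)∈J2 [10;3;6]
PS(4,5)∈J2 [10;3;7]
C(8,9)∈J2 [10;3;8]
P(1,9)∈J1 [10;4;8]
mobility = 27 − 8 − 8 = 11

M = 11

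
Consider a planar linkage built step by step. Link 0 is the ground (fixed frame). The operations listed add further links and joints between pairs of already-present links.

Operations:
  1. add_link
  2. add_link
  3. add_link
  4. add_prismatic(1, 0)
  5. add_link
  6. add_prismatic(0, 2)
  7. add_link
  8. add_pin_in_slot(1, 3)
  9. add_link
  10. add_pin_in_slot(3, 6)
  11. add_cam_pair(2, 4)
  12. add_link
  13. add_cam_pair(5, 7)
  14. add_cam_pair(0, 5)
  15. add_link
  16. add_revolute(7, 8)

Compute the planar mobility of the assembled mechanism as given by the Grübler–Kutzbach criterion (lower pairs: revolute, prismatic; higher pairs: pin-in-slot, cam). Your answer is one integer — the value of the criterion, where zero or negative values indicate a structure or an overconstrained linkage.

M = 13

ground; <1,0,0>
#1 <2,0,0>
#2 <3,0,0>
#3 <4,0,0>
P:1↔0 J1 <4,1,0>
#4 <5,1,0>
P:0↔2 J1 <5,2,0>
#5 <6,2,0>
PS:1↔3 J2 <6,2,1>
#6 <7,2,1>
PS:3↔6 J2 <7,2,2>
C:2↔4 J2 <7,2,3>
#7 <8,2,3>
C:5↔7 J2 <8,2,4>
C:0↔5 J2 <8,2,5>
#8 <9,2,5>
R:7↔8 J1 <9,3,5>
3×8 − 2×3 − 1×5 = 13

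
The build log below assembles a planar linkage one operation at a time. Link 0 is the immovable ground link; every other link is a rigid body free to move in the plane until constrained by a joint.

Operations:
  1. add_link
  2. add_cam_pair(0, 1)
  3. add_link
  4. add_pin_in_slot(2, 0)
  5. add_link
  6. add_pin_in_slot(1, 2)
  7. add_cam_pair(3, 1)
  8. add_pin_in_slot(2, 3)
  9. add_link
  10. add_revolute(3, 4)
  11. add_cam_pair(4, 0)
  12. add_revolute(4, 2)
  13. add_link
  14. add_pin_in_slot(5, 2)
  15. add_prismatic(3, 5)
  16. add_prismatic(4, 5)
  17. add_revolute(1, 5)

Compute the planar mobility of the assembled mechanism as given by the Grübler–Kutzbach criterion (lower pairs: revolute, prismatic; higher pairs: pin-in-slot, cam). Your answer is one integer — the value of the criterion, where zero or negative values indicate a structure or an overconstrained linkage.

M = -2

ground; <1,0,0>
#1 <2,0,0>
C:0↔1 J2 <2,0,1>
#2 <3,0,1>
PS:2↔0 J2 <3,0,2>
#3 <4,0,2>
PS:1↔2 J2 <4,0,3>
C:3↔1 J2 <4,0,4>
PS:2↔3 J2 <4,0,5>
#4 <5,0,5>
R:3↔4 J1 <5,1,5>
C:4↔0 J2 <5,1,6>
R:4↔2 J1 <5,2,6>
#5 <6,2,6>
PS:5↔2 J2 <6,2,7>
P:3↔5 J1 <6,3,7>
P:4↔5 J1 <6,4,7>
R:1↔5 J1 <6,5,7>
3×5 − 2×5 − 1×7 = -2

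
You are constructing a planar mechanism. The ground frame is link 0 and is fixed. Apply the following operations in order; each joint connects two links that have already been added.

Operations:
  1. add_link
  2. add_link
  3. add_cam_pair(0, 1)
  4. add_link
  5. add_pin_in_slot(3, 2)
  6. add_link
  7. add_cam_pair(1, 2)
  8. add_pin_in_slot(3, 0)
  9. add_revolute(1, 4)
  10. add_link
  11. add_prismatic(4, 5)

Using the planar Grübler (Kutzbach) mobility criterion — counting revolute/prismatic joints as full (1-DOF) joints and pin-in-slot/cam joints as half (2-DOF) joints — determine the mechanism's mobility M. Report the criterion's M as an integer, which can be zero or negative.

ground; <1,0,0>
#1 <2,0,0>
#2 <3,0,0>
C:0↔1 J2 <3,0,1>
#3 <4,0,1>
PS:3↔2 J2 <4,0,2>
#4 <5,0,2>
C:1↔2 J2 <5,0,3>
PS:3↔0 J2 <5,0,4>
R:1↔4 J1 <5,1,4>
#5 <6,1,4>
P:4↔5 J1 <6,2,4>
3×5 − 2×2 − 1×4 = 7

M = 7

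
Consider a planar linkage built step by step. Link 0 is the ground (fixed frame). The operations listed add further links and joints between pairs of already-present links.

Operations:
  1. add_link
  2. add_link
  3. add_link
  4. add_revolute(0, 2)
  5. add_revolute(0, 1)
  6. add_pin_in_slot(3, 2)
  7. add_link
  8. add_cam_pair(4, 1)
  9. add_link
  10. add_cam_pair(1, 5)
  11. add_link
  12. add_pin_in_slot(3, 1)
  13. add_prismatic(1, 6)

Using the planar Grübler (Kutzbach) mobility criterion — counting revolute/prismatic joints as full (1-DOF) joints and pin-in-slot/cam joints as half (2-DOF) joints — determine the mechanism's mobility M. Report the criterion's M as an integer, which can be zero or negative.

[1;0;0] (link 0 is ground)
L+ [2;0;0]
L+ [3;0;0]
L+ [4;0;0]
R(0,2)∈J1 [4;1;0]
R(0,1)∈J1 [4;2;0]
PS(3,2)∈J2 [4;2;1]
L+ [5;2;1]
C(4,1)∈J2 [5;2;2]
L+ [6;2;2]
C(1,5)∈J2 [6;2;3]
L+ [7;2;3]
PS(3,1)∈J2 [7;2;4]
P(1,6)∈J1 [7;3;4]
mobility = 18 − 6 − 4 = 8

M = 8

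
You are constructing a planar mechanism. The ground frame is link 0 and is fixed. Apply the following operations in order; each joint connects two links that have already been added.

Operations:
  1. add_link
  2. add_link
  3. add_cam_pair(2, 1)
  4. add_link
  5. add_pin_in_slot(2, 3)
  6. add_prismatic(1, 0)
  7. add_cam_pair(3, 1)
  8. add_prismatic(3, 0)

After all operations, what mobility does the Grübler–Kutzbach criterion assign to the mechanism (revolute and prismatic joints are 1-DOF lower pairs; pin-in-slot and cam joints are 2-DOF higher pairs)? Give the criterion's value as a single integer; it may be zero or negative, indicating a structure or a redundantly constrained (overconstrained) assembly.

M = 2

ground; <1,0,0>
#1 <2,0,0>
#2 <3,0,0>
C:2↔1 J2 <3,0,1>
#3 <4,0,1>
PS:2↔3 J2 <4,0,2>
P:1↔0 J1 <4,1,2>
C:3↔1 J2 <4,1,3>
P:3↔0 J1 <4,2,3>
3×3 − 2×2 − 1×3 = 2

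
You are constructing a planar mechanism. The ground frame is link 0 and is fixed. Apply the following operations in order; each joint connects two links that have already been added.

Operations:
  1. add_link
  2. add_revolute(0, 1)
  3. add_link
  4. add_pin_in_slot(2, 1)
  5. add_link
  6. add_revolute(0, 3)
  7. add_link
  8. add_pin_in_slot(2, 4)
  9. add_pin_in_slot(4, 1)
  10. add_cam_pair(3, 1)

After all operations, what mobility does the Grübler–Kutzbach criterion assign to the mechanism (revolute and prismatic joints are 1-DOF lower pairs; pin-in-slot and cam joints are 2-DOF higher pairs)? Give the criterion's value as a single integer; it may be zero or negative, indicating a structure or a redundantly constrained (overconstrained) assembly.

M = 4

ground; <1,0,0>
#1 <2,0,0>
R:0↔1 J1 <2,1,0>
#2 <3,1,0>
PS:2↔1 J2 <3,1,1>
#3 <4,1,1>
R:0↔3 J1 <4,2,1>
#4 <5,2,1>
PS:2↔4 J2 <5,2,2>
PS:4↔1 J2 <5,2,3>
C:3↔1 J2 <5,2,4>
3×4 − 2×2 − 1×4 = 4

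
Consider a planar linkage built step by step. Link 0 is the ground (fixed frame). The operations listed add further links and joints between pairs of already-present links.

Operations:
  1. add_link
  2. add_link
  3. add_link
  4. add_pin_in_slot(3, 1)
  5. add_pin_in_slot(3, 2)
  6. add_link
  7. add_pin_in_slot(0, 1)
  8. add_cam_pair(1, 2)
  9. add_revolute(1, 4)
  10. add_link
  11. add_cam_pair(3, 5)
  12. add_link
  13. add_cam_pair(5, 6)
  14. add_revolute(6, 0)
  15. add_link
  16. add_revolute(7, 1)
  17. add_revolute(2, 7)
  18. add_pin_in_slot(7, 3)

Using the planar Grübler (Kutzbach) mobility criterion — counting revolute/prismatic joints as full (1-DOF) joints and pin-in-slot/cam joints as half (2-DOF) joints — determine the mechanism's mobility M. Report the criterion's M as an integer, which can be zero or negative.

M = 6

link 0 = ground. State L|J1|J2 = 1|0|0
+link1  2|0|0
+link2  3|0|0
+link3  4|0|0
PS(3,1) f=2→J2  4|0|1
PS(3,2) f=2→J2  4|0|2
+link4  5|0|2
PS(0,1) f=2→J2  5|0|3
C(1,2) f=2→J2  5|0|4
R(1,4) f=1→J1  5|1|4
+link5  6|1|4
C(3,5) f=2→J2  6|1|5
+link6  7|1|5
C(5,6) f=2→J2  7|1|6
R(6,0) f=1→J1  7|2|6
+link7  8|2|6
R(7,1) f=1→J1  8|3|6
R(2,7) f=1→J1  8|4|6
PS(7,3) f=2→J2  8|4|7
M = 3(8−1)−2·4−7 = 21−8−7 = 6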